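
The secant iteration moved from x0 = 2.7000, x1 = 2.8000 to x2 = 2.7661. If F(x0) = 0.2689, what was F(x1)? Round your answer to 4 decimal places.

-0.1379

The secant line through (2.7000, 0.2689) and (2.8000, F(x1)) crosses zero at x2 = 2.7661.
So (2.7000, 0.2689), (2.8000, F(x1)), (2.7661, 0) are collinear:
F(x1) = 0.2689 · (2.8000 − 2.7661) / (2.7000 − 2.7661) = 0.2689 · (0.033900)/(-0.066100) = -0.137908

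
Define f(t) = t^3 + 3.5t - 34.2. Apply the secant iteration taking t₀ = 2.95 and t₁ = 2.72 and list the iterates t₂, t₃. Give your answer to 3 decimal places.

2.885, 2.888

f(2.95) = 1.79738, f(2.72) = -4.55635
t₂ = 2.72000 − (-4.55635)·(2.72000 − 2.95000) / (-4.55635 − 1.79738) = 2.72000 − (1.04796)/(-6.35373) = 2.88494
f(2.88494) = -0.09181
t₃ = 2.88494 − (-0.09181)·(2.88494 − 2.72000) / (-0.09181 − (-4.55635)) = 2.88494 − (-0.01514)/(4.46455) = 2.88833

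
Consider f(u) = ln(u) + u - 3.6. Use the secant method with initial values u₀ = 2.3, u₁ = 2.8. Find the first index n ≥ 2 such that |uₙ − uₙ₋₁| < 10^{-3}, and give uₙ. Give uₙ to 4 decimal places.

n = 4, uₙ = 2.6322

f(2.3) = -0.467091, f(2.8) = 0.229619
u₂ = 2.800000 − 0.229619·(0.500000)/(0.696710) = 2.635212;  |Δ| = 0.164788
f(2.635212) = 0.004175
u₃ = 2.635212 − 0.004175·(-0.164788)/(-0.225444) = 2.632160;  |Δ| = 0.003052
f(2.632160) = -0.000035
u₄ = 2.632160 − (-0.000035)·(-0.003052)/(-0.004211) = 2.632186;  |Δ| = 0.000026
|u₄ − u₃| = 0.000026 < 10^{-3}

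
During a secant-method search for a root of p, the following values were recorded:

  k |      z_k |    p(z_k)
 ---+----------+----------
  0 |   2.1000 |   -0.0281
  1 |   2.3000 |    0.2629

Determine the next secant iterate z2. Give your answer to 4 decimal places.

z2 = 2.3000 − 0.2629·(2.3000 − 2.1000) / (0.2629 − (-0.0281))
   = 2.3000 − (0.052580)/(0.291000) = 2.119313

2.1193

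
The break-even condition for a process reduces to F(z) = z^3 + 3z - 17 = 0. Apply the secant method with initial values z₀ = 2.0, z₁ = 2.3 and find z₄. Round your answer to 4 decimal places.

F(2.0) = -3.000000, F(2.3) = 2.067000
z₂ = 2.300000 − 2.067000·(2.300000 − 2.000000) / (2.067000 − (-3.000000)) = 2.300000 − (0.620100)/(5.067000) = 2.177620
F(2.177620) = -0.140805
z₃ = 2.177620 − (-0.140805)·(2.177620 − 2.300000) / (-0.140805 − 2.067000) = 2.177620 − (0.017232)/(-2.207805) = 2.185425
F(2.185425) = -0.005958
z₄ = 2.185425 − (-0.005958)·(2.185425 − 2.177620) / (-0.005958 − (-0.140805)) = 2.185425 − (-0.000047)/(0.134847) = 2.185770

2.1858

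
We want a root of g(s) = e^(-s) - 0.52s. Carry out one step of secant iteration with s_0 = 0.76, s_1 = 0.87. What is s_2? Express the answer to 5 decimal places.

g(0.76) = 0.0724664, g(0.87) = -0.0334485
s_2 = 0.8700000 − (-0.0334485)·(0.8700000 − 0.7600000) / (-0.0334485 − 0.0724664) = 0.8700000 − (-0.0036793)/(-0.1059149) = 0.8352614

0.83526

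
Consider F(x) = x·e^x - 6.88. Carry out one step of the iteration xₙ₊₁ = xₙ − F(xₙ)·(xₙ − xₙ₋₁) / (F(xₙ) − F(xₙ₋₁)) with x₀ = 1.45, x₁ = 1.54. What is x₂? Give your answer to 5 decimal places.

1.51274

F(1.45) = -0.6984840, F(1.54) = 0.3034690
x₂ = 1.5400000 − 0.3034690·(1.5400000 − 1.4500000) / (0.3034690 − (-0.6984840)) = 1.5400000 − (0.0273122)/(1.0019530) = 1.5127410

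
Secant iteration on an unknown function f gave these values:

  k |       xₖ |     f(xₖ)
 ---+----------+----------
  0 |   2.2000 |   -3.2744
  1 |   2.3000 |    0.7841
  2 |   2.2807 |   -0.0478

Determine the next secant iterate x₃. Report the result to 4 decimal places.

2.2818

x₃ = 2.2807 − (-0.0478)·(2.2807 − 2.3000) / (-0.0478 − 0.7841)
   = 2.2807 − (0.000923)/(-0.831900) = 2.281809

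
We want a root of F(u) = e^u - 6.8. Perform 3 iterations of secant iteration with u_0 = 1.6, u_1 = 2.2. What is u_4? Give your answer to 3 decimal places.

1.917

F(1.6) = -1.84697, F(2.2) = 2.22501
u_2 = 2.20000 − 2.22501·(2.20000 − 1.60000) / (2.22501 − (-1.84697)) = 2.20000 − (1.33501)/(4.07198) = 1.87215
F(1.87215) = -0.29775
u_3 = 1.87215 − (-0.29775)·(1.87215 − 2.20000) / (-0.29775 − 2.22501) = 1.87215 − (0.09762)/(-2.52277) = 1.91084
F(1.91084) = -0.04122
u_4 = 1.91084 − (-0.04122)·(1.91084 − 1.87215) / (-0.04122 − (-0.29775)) = 1.91084 − (-0.00159)/(0.25654) = 1.91706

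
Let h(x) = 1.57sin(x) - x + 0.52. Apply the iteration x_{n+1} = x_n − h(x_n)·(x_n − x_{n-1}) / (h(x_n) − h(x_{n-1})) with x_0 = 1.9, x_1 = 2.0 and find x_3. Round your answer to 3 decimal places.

h(1.9) = 0.10569, h(2.0) = -0.05240
x_2 = 2.00000 − (-0.05240)·(2.00000 − 1.90000) / (-0.05240 − 0.10569) = 2.00000 − (-0.00524)/(-0.15809) = 1.96685
h(1.96685) = 0.00161
x_3 = 1.96685 − 0.00161·(1.96685 − 2.00000) / (0.00161 − (-0.05240)) = 1.96685 − (-0.00005)/(0.05402) = 1.96784

1.968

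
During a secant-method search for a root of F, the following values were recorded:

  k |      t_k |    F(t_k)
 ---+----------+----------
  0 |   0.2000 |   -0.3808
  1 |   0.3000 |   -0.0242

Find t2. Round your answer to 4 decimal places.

0.3068

t2 = 0.3000 − (-0.0242)·(0.3000 − 0.2000) / (-0.0242 − (-0.3808))
   = 0.3000 − (-0.002420)/(0.356600) = 0.306786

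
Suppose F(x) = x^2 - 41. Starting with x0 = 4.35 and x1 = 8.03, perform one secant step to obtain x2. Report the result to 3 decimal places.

6.133

F(4.35) = -22.07750, F(8.03) = 23.48090
x2 = 8.03000 − 23.48090·(8.03000 − 4.35000) / (23.48090 − (-22.07750)) = 8.03000 − (86.40971)/(45.55840) = 6.13332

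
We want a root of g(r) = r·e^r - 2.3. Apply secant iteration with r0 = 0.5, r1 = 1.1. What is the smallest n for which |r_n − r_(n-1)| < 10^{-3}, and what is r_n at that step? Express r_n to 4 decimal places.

n = 5, r_n = 0.9182

g(0.5) = -1.475639, g(1.1) = 1.004583
r2 = 1.100000 − 1.004583·(0.600000)/(2.480222) = 0.856978;  |Δ| = 0.243022
g(0.856978) = -0.280936
r3 = 0.856978 − (-0.280936)·(-0.243022)/(-1.285519) = 0.910087;  |Δ| = 0.053110
g(0.910087) = -0.038851
r4 = 0.910087 − (-0.038851)·(0.053110)/(0.242085) = 0.918611;  |Δ| = 0.008523
g(0.918611) = 0.001862
r5 = 0.918611 − 0.001862·(0.008523)/(0.040713) = 0.918221;  |Δ| = 0.000390
|r5 − r4| = 0.000390 < 10^{-3}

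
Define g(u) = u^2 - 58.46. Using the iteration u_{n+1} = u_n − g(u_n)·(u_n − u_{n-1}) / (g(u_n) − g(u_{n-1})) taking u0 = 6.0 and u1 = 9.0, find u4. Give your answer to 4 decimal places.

7.6460

g(6.0) = -22.460000, g(9.0) = 22.540000
u2 = 9.000000 − 22.540000·(9.000000 − 6.000000) / (22.540000 − (-22.460000)) = 9.000000 − (67.620000)/(45.000000) = 7.497333
g(7.497333) = -2.249993
u3 = 7.497333 − (-2.249993)·(7.497333 − 9.000000) / (-2.249993 − 22.540000) = 7.497333 − (3.380989)/(-24.789993) = 7.633719
g(7.633719) = -0.186341
u4 = 7.633719 − (-0.186341)·(7.633719 − 7.497333) / (-0.186341 − (-2.249993)) = 7.633719 − (-0.025414)/(2.063652) = 7.646034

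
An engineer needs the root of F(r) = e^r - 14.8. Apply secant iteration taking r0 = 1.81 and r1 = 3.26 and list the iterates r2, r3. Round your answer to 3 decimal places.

2.442, 2.628

F(1.81) = -8.68955, F(3.26) = 11.24954
r2 = 3.26000 − 11.24954·(3.26000 − 1.81000) / (11.24954 − (-8.68955)) = 3.26000 − (16.31183)/(19.93909) = 2.44192
F(2.44192) = -3.30494
r3 = 2.44192 − (-3.30494)·(2.44192 − 3.26000) / (-3.30494 − 11.24954) = 2.44192 − (2.70372)/(-14.55448) = 2.62768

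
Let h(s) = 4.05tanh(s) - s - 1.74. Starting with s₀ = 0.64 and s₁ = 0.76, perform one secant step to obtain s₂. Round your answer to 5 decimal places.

h(0.64) = -0.0921568, h(0.76) = 0.0963617
s₂ = 0.7600000 − 0.0963617·(0.7600000 − 0.6400000) / (0.0963617 − (-0.0921568)) = 0.7600000 − (0.0115634)/(0.1885185) = 0.6986617

0.69866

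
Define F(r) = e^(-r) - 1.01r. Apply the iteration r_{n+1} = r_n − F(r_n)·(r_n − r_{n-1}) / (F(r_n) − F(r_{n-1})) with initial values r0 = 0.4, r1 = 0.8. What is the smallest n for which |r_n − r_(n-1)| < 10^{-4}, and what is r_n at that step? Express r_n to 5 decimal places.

F(0.4) = 0.2663200, F(0.8) = -0.3586710
r2 = 0.8000000 − (-0.3586710)·(0.4000000)/(-0.6249911) = 0.5704473;  |Δ| = 0.2295527
F(0.5704473) = -0.0108792
r3 = 0.5704473 − (-0.0108792)·(-0.2295527)/(0.3477919) = 0.5632667;  |Δ| = 0.0071806
F(0.5632667) = 0.0004468
r4 = 0.5632667 − 0.0004468·(-0.0071806)/(0.0113260) = 0.5635500;  |Δ| = 0.0002833
F(0.5635500) = -0.0000006
r5 = 0.5635500 − (-0.0000006)·(0.0002833)/(-0.0004473) = 0.5635496;  |Δ| = 0.0000004
|r5 − r4| = 0.0000004 < 10^{-4}

n = 5, r_n = 0.56355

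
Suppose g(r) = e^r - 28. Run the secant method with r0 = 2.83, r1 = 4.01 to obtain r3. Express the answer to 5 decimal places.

3.28283

g(2.83) = -11.0545392, g(4.01) = 27.1468706
r2 = 4.0100000 − 27.1468706·(4.0100000 − 2.8300000) / (27.1468706 − (-11.0545392)) = 4.0100000 − (32.0333073)/(38.2014097) = 3.1714627
g(3.1714627) = -4.1576671
r3 = 3.1714627 − (-4.1576671)·(3.1714627 − 4.0100000) / (-4.1576671 − 27.1468706) = 3.1714627 − (3.4863590)/(-31.3045377) = 3.2828318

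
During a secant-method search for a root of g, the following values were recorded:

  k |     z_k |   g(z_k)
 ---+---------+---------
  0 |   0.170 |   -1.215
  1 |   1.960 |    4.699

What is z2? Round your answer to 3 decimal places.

z2 = 1.960 − 4.699·(1.960 − 0.170) / (4.699 − (-1.215))
   = 1.960 − (8.41121)/(5.91400) = 0.53775

0.538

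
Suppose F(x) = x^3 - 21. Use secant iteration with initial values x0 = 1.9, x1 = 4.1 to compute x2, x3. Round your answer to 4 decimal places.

F(1.9) = -14.141000, F(4.1) = 47.921000
x2 = 4.100000 − 47.921000·(4.100000 − 1.900000) / (47.921000 − (-14.141000)) = 4.100000 − (105.426200)/(62.062000) = 2.401276
F(2.401276) = -7.153937
x3 = 2.401276 − (-7.153937)·(2.401276 − 4.100000) / (-7.153937 − 47.921000) = 2.401276 − (12.152563)/(-55.074937) = 2.621931

2.4013, 2.6219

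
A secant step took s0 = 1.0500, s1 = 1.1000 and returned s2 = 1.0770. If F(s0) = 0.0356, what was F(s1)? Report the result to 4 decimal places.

-0.0303

The secant line through (1.0500, 0.0356) and (1.1000, F(s1)) crosses zero at s2 = 1.0770.
So (1.0500, 0.0356), (1.1000, F(s1)), (1.0770, 0) are collinear:
F(s1) = 0.0356 · (1.1000 − 1.0770) / (1.0500 − 1.0770) = 0.0356 · (0.023000)/(-0.027000) = -0.030326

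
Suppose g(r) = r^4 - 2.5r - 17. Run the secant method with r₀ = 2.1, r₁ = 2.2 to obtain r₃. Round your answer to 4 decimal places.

g(2.1) = -2.801900, g(2.2) = 0.925600
r₂ = 2.200000 − 0.925600·(2.200000 − 2.100000) / (0.925600 − (-2.801900)) = 2.200000 − (0.092560)/(3.727500) = 2.175168
g(2.175168) = -0.052179
r₃ = 2.175168 − (-0.052179)·(2.175168 − 2.200000) / (-0.052179 − 0.925600) = 2.175168 − (0.001296)/(-0.977779) = 2.176493

2.1765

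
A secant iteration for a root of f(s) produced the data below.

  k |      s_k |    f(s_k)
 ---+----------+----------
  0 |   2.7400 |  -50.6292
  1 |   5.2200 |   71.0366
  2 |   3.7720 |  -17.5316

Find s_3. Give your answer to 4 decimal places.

4.0586

s_3 = 3.7720 − (-17.5316)·(3.7720 − 5.2200) / (-17.5316 − 71.0366)
   = 3.7720 − (25.385757)/(-88.568200) = 4.058624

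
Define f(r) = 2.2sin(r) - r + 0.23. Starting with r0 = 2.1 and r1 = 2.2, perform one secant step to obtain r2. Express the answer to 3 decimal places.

f(2.1) = 0.02906, f(2.2) = -0.19131
r2 = 2.20000 − (-0.19131)·(2.20000 − 2.10000) / (-0.19131 − 0.02906) = 2.20000 − (-0.01913)/(-0.22037) = 2.11319

2.113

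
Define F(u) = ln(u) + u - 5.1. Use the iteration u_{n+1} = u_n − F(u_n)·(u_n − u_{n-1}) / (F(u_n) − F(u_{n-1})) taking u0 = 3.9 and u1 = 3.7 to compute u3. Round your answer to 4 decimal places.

3.7723

F(3.9) = 0.160977, F(3.7) = -0.091667
u2 = 3.700000 − (-0.091667)·(3.700000 − 3.900000) / (-0.091667 − 0.160977) = 3.700000 − (0.018333)/(-0.252644) = 3.772566
F(3.772566) = 0.000322
u3 = 3.772566 − 0.000322·(3.772566 − 3.700000) / (0.000322 − (-0.091667)) = 3.772566 − (0.000023)/(0.091989) = 3.772312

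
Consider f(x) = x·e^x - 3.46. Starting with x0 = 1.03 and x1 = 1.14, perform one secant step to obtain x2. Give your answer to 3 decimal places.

f(1.03) = -0.57490, f(1.14) = 0.10452
x2 = 1.14000 − 0.10452·(1.14000 − 1.03000) / (0.10452 − (-0.57490)) = 1.14000 − (0.01150)/(0.67942) = 1.12308

1.123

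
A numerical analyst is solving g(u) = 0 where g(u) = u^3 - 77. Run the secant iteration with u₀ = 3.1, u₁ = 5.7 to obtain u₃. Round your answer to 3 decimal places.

g(3.1) = -47.20900, g(5.7) = 108.19300
u₂ = 5.70000 − 108.19300·(5.70000 − 3.10000) / (108.19300 − (-47.20900)) = 5.70000 − (281.30180)/(155.40200) = 3.88984
g(3.88984) = -18.14319
u₃ = 3.88984 − (-18.14319)·(3.88984 − 5.70000) / (-18.14319 − 108.19300) = 3.88984 − (32.84200)/(-126.33619) = 4.14980

4.150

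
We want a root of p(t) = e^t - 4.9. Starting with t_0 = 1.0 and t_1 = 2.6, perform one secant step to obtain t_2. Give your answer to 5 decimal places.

p(1.0) = -2.1817182, p(2.6) = 8.5637380
t_2 = 2.6000000 − 8.5637380·(2.6000000 − 1.0000000) / (8.5637380 − (-2.1817182)) = 2.6000000 − (13.7019809)/(10.7454562) = 1.3248582

1.32486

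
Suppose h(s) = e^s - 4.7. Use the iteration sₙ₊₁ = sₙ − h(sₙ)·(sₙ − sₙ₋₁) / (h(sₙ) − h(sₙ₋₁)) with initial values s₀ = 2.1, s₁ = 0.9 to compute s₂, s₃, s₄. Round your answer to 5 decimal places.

1.37112, 1.61310, 1.54168

h(2.1) = 3.4661699, h(0.9) = -2.2403969
s₂ = 0.9000000 − (-2.2403969)·(0.9000000 − 2.1000000) / (-2.2403969 − 3.4661699) = 0.9000000 − (2.6884763)/(-5.7065668) = 1.3711197
h(1.3711197) = -0.7602403
s₃ = 1.3711197 − (-0.7602403)·(1.3711197 − 0.9000000) / (-0.7602403 − (-2.2403969)) = 1.3711197 − (-0.3581642)/(1.4801566) = 1.6130970
h(1.6130970) = 0.3183288
s₄ = 1.6130970 − 0.3183288·(1.6130970 − 1.3711197) / (0.3183288 − (-0.7602403)) = 1.6130970 − (0.0770283)/(1.0785691) = 1.5416798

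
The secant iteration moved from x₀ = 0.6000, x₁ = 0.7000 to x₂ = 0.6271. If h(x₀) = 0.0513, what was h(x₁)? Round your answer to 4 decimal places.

-0.1380

The secant line through (0.6000, 0.0513) and (0.7000, h(x₁)) crosses zero at x₂ = 0.6271.
So (0.6000, 0.0513), (0.7000, h(x₁)), (0.6271, 0) are collinear:
h(x₁) = 0.0513 · (0.7000 − 0.6271) / (0.6000 − 0.6271) = 0.0513 · (0.072900)/(-0.027100) = -0.137999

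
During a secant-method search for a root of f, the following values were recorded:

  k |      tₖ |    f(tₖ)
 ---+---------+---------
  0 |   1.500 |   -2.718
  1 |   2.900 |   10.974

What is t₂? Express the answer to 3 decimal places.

1.778

t₂ = 2.900 − 10.974·(2.900 − 1.500) / (10.974 − (-2.718))
   = 2.900 − (15.36360)/(13.69200) = 1.77791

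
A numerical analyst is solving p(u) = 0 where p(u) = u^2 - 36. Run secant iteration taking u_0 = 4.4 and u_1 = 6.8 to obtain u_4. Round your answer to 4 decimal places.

p(4.4) = -16.640000, p(6.8) = 10.240000
u_2 = 6.800000 − 10.240000·(6.800000 − 4.400000) / (10.240000 − (-16.640000)) = 6.800000 − (24.576000)/(26.880000) = 5.885714
p(5.885714) = -1.358367
u_3 = 5.885714 − (-1.358367)·(5.885714 − 6.800000) / (-1.358367 − 10.240000) = 5.885714 − (1.241936)/(-11.598367) = 5.992793
p(5.992793) = -0.086435
u_4 = 5.992793 − (-0.086435)·(5.992793 − 5.885714) / (-0.086435 − (-1.358367)) = 5.992793 − (-0.009255)/(1.271933) = 6.000069

6.0001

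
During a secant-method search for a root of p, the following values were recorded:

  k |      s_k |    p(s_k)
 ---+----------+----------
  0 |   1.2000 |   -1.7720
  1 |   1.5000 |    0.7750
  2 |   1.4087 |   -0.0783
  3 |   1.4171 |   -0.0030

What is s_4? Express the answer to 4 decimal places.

s_4 = 1.4171 − (-0.0030)·(1.4171 − 1.4087) / (-0.0030 − (-0.0783))
   = 1.4171 − (-0.000025)/(0.075300) = 1.417435

1.4174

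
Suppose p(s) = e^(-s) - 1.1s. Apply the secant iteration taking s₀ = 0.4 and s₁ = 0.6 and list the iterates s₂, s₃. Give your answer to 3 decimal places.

0.535, 0.533

p(0.4) = 0.23032, p(0.6) = -0.11119
s₂ = 0.60000 − (-0.11119)·(0.60000 − 0.40000) / (-0.11119 − 0.23032) = 0.60000 − (-0.02224)/(-0.34151) = 0.53488
p(0.53488) = -0.00264
s₃ = 0.53488 − (-0.00264)·(0.53488 − 0.60000) / (-0.00264 − (-0.11119)) = 0.53488 − (0.00017)/(0.10855) = 0.53330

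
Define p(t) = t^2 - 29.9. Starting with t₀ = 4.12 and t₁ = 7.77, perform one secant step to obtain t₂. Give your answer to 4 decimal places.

5.2071

p(4.12) = -12.925600, p(7.77) = 30.472900
t₂ = 7.770000 − 30.472900·(7.770000 − 4.120000) / (30.472900 − (-12.925600)) = 7.770000 − (111.226085)/(43.398500) = 5.207098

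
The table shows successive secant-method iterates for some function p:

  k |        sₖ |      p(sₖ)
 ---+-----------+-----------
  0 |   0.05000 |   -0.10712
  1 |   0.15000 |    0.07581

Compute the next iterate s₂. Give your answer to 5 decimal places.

0.10856

s₂ = 0.15000 − 0.07581·(0.15000 − 0.05000) / (0.07581 − (-0.10712))
   = 0.15000 − (0.0075810)/(0.1829300) = 0.1085579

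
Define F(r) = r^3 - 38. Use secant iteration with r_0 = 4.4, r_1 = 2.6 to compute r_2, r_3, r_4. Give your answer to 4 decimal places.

F(4.4) = 47.184000, F(2.6) = -20.424000
r_2 = 2.600000 − (-20.424000)·(2.600000 − 4.400000) / (-20.424000 − 47.184000) = 2.600000 − (36.763200)/(-67.608000) = 3.143770
F(3.143770) = -6.929211
r_3 = 3.143770 − (-6.929211)·(3.143770 − 2.600000) / (-6.929211 − (-20.424000)) = 3.143770 − (-3.767897)/(13.494789) = 3.422981
F(3.422981) = 2.106387
r_4 = 3.422981 − 2.106387·(3.422981 − 3.143770) / (2.106387 − (-6.929211)) = 3.422981 − (0.588127)/(9.035598) = 3.357891

3.1438, 3.4230, 3.3579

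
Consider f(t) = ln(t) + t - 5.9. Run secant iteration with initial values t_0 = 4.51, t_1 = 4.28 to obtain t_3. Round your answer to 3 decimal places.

f(4.51) = 0.11630, f(4.28) = -0.16605
t_2 = 4.28000 − (-0.16605)·(4.28000 − 4.51000) / (-0.16605 − 0.11630) = 4.28000 − (0.03819)/(-0.28234) = 4.41526
f(4.41526) = 0.00033
t_3 = 4.41526 − 0.00033·(4.41526 − 4.28000) / (0.00033 − (-0.16605)) = 4.41526 − (0.00004)/(0.16638) = 4.41499

4.415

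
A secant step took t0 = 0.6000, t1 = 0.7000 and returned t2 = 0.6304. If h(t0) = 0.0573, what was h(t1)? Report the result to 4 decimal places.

-0.1312

The secant line through (0.6000, 0.0573) and (0.7000, h(t1)) crosses zero at t2 = 0.6304.
So (0.6000, 0.0573), (0.7000, h(t1)), (0.6304, 0) are collinear:
h(t1) = 0.0573 · (0.7000 − 0.6304) / (0.6000 − 0.6304) = 0.0573 · (0.069600)/(-0.030400) = -0.131187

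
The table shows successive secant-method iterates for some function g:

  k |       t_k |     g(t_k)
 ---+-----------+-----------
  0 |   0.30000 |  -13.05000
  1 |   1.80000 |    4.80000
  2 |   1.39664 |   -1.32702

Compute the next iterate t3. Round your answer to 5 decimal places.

t3 = 1.39664 − (-1.32702)·(1.39664 − 1.80000) / (-1.32702 − 4.80000)
   = 1.39664 − (0.5352668)/(-6.1270200) = 1.4840017

1.48400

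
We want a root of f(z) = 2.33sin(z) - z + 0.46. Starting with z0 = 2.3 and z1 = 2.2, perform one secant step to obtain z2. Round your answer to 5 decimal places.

f(2.3) = -0.1025069, f(2.2) = 0.1437966
z2 = 2.2000000 − 0.1437966·(2.2000000 − 2.3000000) / (0.1437966 − (-0.1025069)) = 2.2000000 − (-0.0143797)/(0.2463035) = 2.2583819

2.25838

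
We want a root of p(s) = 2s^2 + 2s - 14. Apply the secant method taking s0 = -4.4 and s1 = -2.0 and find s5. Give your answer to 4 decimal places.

p(-4.4) = 15.920000, p(-2.0) = -10.000000
s2 = -2.000000 − (-10.000000)·(-2.000000 − (-4.400000)) / (-10.000000 − 15.920000) = -2.000000 − (-24.000000)/(-25.920000) = -2.925926
p(-2.925926) = -2.729767
s3 = -2.925926 − (-2.729767)·(-2.925926 − (-2.000000)) / (-2.729767 − (-10.000000)) = -2.925926 − (2.527562)/(7.270233) = -3.273585
p(-3.273585) = 0.885546
s4 = -3.273585 − 0.885546·(-3.273585 − (-2.925926)) / (0.885546 − (-2.729767)) = -3.273585 − (-0.307868)/(3.615313) = -3.188428
p(-3.188428) = -0.044708
s5 = -3.188428 − (-0.044708)·(-3.188428 − (-3.273585)) / (-0.044708 − 0.885546) = -3.188428 − (-0.003807)/(-0.930254) = -3.192521

-3.1925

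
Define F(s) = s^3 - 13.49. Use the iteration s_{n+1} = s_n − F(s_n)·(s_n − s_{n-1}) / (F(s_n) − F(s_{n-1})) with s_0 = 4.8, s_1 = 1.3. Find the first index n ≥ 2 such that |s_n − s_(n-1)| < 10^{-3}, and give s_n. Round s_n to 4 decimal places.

n = 8, s_n = 2.3805

F(4.8) = 97.102000, F(1.3) = -11.293000
s_2 = 1.300000 − (-11.293000)·(-3.500000)/(-108.395000) = 1.664643;  |Δ| = 0.364643
F(1.664643) = -8.877212
s_3 = 1.664643 − (-8.877212)·(0.364643)/(2.415788) = 3.004585;  |Δ| = 1.339942
F(3.004585) = 13.633983
s_4 = 3.004585 − 13.633983·(1.339942)/(22.511195) = 2.193045;  |Δ| = 0.811540
F(2.193045) = -2.942673
s_5 = 2.193045 − (-2.942673)·(-0.811540)/(-16.576656) = 2.337109;  |Δ| = 0.144064
F(2.337109) = -0.724535
s_6 = 2.337109 − (-0.724535)·(0.144064)/(2.218138) = 2.384166;  |Δ| = 0.047057
F(2.384166) = 0.062185
s_7 = 2.384166 − 0.062185·(0.047057)/(0.786720) = 2.380446;  |Δ| = 0.003720
F(2.380446) = -0.001145
s_8 = 2.380446 − (-0.001145)·(-0.003720)/(-0.063330) = 2.380513;  |Δ| = 0.000067
|s_8 − s_7| = 0.000067 < 10^{-3}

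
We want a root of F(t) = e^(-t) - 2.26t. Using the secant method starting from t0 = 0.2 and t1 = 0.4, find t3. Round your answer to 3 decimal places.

F(0.2) = 0.36673, F(0.4) = -0.23368
t2 = 0.40000 − (-0.23368)·(0.40000 − 0.20000) / (-0.23368 − 0.36673) = 0.40000 − (-0.04674)/(-0.60041) = 0.32216
F(0.32216) = -0.00350
t3 = 0.32216 − (-0.00350)·(0.32216 − 0.40000) / (-0.00350 − (-0.23368)) = 0.32216 − (0.00027)/(0.23018) = 0.32098

0.321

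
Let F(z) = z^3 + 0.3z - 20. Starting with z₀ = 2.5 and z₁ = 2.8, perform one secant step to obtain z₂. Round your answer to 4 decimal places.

F(2.5) = -3.625000, F(2.8) = 2.792000
z₂ = 2.800000 − 2.792000·(2.800000 − 2.500000) / (2.792000 − (-3.625000)) = 2.800000 − (0.837600)/(6.417000) = 2.669472

2.6695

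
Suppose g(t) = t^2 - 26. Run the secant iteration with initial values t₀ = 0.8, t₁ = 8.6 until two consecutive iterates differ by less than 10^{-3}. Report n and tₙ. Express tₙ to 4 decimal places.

g(0.8) = -25.360000, g(8.6) = 47.960000
t₂ = 8.600000 − 47.960000·(7.800000)/(73.320000) = 3.497872;  |Δ| = 5.102128
g(3.497872) = -13.764889
t₃ = 3.497872 − (-13.764889)·(-5.102128)/(-61.724889) = 4.635667;  |Δ| = 1.137794
g(4.635667) = -4.510596
t₄ = 4.635667 − (-4.510596)·(1.137794)/(9.254293) = 5.190234;  |Δ| = 0.554567
g(5.190234) = 0.938529
t₅ = 5.190234 − 0.938529·(0.554567)/(5.449124) = 5.094718;  |Δ| = 0.095516
g(5.094718) = -0.043847
t₆ = 5.094718 − (-0.043847)·(-0.095516)/(-0.982375) = 5.098981;  |Δ| = 0.004263
g(5.098981) = -0.000389
t₇ = 5.098981 − (-0.000389)·(0.004263)/(0.043458) = 5.099020;  |Δ| = 0.000038
|t₇ − t₆| = 0.000038 < 10^{-3}

n = 7, tₙ = 5.0990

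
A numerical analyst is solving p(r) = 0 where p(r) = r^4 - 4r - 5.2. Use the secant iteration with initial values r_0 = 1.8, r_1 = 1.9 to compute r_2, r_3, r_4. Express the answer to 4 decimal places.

p(1.8) = -1.902400, p(1.9) = 0.232100
r_2 = 1.900000 − 0.232100·(1.900000 − 1.800000) / (0.232100 − (-1.902400)) = 1.900000 − (0.023210)/(2.134500) = 1.889126
p(1.889126) = -0.020186
r_3 = 1.889126 − (-0.020186)·(1.889126 − 1.900000) / (-0.020186 − 0.232100) = 1.889126 − (0.000219)/(-0.252286) = 1.889996
p(1.889996) = -0.000187
r_4 = 1.889996 − (-0.000187)·(1.889996 − 1.889126) / (-0.000187 − (-0.020186)) = 1.889996 − (0.000000)/(0.019999) = 1.890004

1.8891, 1.8900, 1.8900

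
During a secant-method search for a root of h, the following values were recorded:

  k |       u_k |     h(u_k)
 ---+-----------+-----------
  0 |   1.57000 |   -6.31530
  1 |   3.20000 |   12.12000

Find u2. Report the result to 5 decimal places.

2.12838

u2 = 3.20000 − 12.12000·(3.20000 − 1.57000) / (12.12000 − (-6.31530))
   = 3.20000 − (19.7556000)/(18.4353000) = 2.1283820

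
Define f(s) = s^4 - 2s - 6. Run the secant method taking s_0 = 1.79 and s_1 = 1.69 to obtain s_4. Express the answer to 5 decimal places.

1.75619

f(1.79) = 0.6862568, f(1.69) = -1.2226928
s_2 = 1.6900000 − (-1.2226928)·(1.6900000 − 1.7900000) / (-1.2226928 − 0.6862568) = 1.6900000 − (0.1222693)/(-1.9089496) = 1.7540506
f(1.7540506) = -0.0420592
s_3 = 1.7540506 − (-0.0420592)·(1.7540506 − 1.6900000) / (-0.0420592 − (-1.2226928)) = 1.7540506 − (-0.0026939)/(1.1806336) = 1.7563323
f(1.7563323) = 0.0027290
s_4 = 1.7563323 − 0.0027290·(1.7563323 − 1.7540506) / (0.0027290 − (-0.0420592)) = 1.7563323 − (0.0000062)/(0.0447882) = 1.7561933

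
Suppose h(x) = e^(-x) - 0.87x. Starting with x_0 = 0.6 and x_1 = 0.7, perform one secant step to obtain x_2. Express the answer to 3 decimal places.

h(0.6) = 0.02681, h(0.7) = -0.11241
x_2 = 0.70000 − (-0.11241)·(0.70000 − 0.60000) / (-0.11241 − 0.02681) = 0.70000 − (-0.01124)/(-0.13923) = 0.61926

0.619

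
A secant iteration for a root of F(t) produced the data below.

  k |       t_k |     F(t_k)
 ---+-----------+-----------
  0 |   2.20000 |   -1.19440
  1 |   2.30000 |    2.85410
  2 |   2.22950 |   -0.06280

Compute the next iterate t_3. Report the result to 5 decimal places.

2.23102

t_3 = 2.22950 − (-0.06280)·(2.22950 − 2.30000) / (-0.06280 − 2.85410)
   = 2.22950 − (0.0044274)/(-2.9169000) = 2.2310178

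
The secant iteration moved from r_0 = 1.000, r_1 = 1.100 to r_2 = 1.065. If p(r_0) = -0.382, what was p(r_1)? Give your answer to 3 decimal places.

0.206

The secant line through (1.000, -0.382) and (1.100, p(r_1)) crosses zero at r_2 = 1.065.
So (1.000, -0.382), (1.100, p(r_1)), (1.065, 0) are collinear:
p(r_1) = -0.382 · (1.100 − 1.065) / (1.000 − 1.065) = -0.382 · (0.03500)/(-0.06500) = 0.20569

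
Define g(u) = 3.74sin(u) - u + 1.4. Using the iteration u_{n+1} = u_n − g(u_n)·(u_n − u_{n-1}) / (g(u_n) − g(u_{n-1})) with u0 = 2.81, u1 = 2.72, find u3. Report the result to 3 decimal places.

2.767

g(2.81) = -0.19245, g(2.72) = 0.21046
u2 = 2.72000 − 0.21046·(2.72000 − 2.81000) / (0.21046 − (-0.19245)) = 2.72000 − (-0.01894)/(0.40291) = 2.76701
g(2.76701) = 0.00139
u3 = 2.76701 − 0.00139·(2.76701 − 2.72000) / (0.00139 − 0.21046) = 2.76701 − (0.00007)/(-0.20907) = 2.76732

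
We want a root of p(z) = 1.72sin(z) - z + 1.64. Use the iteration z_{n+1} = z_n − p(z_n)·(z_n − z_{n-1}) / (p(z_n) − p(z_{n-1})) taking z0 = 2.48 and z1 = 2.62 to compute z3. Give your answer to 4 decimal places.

2.5702

p(2.48) = 0.216724, p(2.62) = -0.122990
z2 = 2.620000 − (-0.122990)·(2.620000 − 2.480000) / (-0.122990 − 0.216724) = 2.620000 − (-0.017219)/(-0.339714) = 2.569314
p(2.569314) = 0.002149
z3 = 2.569314 − 0.002149·(2.569314 − 2.620000) / (0.002149 − (-0.122990)) = 2.569314 − (-0.000109)/(0.125139) = 2.570185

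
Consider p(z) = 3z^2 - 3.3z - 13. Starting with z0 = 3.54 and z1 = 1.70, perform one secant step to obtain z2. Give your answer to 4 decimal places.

2.5003

p(3.54) = 12.912800, p(1.70) = -9.940000
z2 = 1.700000 − (-9.940000)·(1.700000 − 3.540000) / (-9.940000 − 12.912800) = 1.700000 − (18.289600)/(-22.852800) = 2.500322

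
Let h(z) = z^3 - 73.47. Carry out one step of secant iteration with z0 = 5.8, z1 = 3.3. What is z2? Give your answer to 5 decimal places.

h(5.8) = 121.6420000, h(3.3) = -37.5330000
z2 = 3.3000000 − (-37.5330000)·(3.3000000 − 5.8000000) / (-37.5330000 − 121.6420000) = 3.3000000 − (93.8325000)/(-159.1750000) = 3.8894927

3.88949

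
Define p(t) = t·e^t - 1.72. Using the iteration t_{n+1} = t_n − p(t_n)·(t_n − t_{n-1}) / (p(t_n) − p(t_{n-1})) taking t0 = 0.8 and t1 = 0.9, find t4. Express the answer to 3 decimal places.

0.785

p(0.8) = 0.06043, p(0.9) = 0.49364
t2 = 0.90000 − 0.49364·(0.90000 − 0.80000) / (0.49364 − 0.06043) = 0.90000 − (0.04936)/(0.43321) = 0.78605
p(0.78605) = 0.00515
t3 = 0.78605 − 0.00515·(0.78605 − 0.90000) / (0.00515 − 0.49364) = 0.78605 − (-0.00059)/(-0.48849) = 0.78485
p(0.78485) = 0.00045
t4 = 0.78485 − 0.00045·(0.78485 − 0.78605) / (0.00045 − 0.00515) = 0.78485 − (0.00000)/(-0.00471) = 0.78473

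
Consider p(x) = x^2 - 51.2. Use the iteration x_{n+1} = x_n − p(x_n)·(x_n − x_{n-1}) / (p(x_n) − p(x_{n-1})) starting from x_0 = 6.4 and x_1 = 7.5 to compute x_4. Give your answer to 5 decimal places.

p(6.4) = -10.2400000, p(7.5) = 5.0500000
x_2 = 7.5000000 − 5.0500000·(7.5000000 − 6.4000000) / (5.0500000 − (-10.2400000)) = 7.5000000 − (5.5550000)/(15.2900000) = 7.1366906
p(7.1366906) = -0.2676466
x_3 = 7.1366906 − (-0.2676466)·(7.1366906 − 7.5000000) / (-0.2676466 − 5.0500000) = 7.1366906 − (0.0972385)/(-5.3176466) = 7.1549767
p(7.1549767) = -0.0063091
x_4 = 7.1549767 − (-0.0063091)·(7.1549767 − 7.1366906) / (-0.0063091 − (-0.2676466)) = 7.1549767 − (-0.0001154)/(0.2613375) = 7.1554181

7.15542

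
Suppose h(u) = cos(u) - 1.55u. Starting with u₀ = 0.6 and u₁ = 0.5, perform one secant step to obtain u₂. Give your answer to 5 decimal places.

h(0.6) = -0.1046644, h(0.5) = 0.1025826
u₂ = 0.5000000 − 0.1025826·(0.5000000 − 0.6000000) / (0.1025826 − (-0.1046644)) = 0.5000000 − (-0.0102583)/(0.2072469) = 0.5494977

0.54950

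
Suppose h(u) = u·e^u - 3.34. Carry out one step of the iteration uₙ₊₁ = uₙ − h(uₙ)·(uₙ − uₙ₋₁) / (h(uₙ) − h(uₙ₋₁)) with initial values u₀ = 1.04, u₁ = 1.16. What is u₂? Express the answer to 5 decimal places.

1.10295

h(1.04) = -0.3976143, h(1.16) = 0.3603226
u₂ = 1.1600000 − 0.3603226·(1.1600000 − 1.0400000) / (0.3603226 − (-0.3976143)) = 1.1600000 − (0.0432387)/(0.7579369) = 1.1029521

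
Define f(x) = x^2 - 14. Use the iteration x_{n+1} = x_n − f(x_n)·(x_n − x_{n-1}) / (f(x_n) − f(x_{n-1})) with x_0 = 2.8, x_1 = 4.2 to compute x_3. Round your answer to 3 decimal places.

f(2.8) = -6.16000, f(4.2) = 3.64000
x_2 = 4.20000 − 3.64000·(4.20000 − 2.80000) / (3.64000 − (-6.16000)) = 4.20000 − (5.09600)/(9.80000) = 3.68000
f(3.68000) = -0.45760
x_3 = 3.68000 − (-0.45760)·(3.68000 − 4.20000) / (-0.45760 − 3.64000) = 3.68000 − (0.23795)/(-4.09760) = 3.73807

3.738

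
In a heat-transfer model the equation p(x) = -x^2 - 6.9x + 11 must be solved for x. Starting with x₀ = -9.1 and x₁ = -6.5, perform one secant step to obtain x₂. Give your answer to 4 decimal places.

-8.0632

p(-9.1) = -9.020000, p(-6.5) = 13.600000
x₂ = -6.500000 − 13.600000·(-6.500000 − (-9.100000)) / (13.600000 − (-9.020000)) = -6.500000 − (35.360000)/(22.620000) = -8.063218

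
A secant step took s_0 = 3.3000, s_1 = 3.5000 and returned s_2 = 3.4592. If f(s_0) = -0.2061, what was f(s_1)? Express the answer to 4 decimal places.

The secant line through (3.3000, -0.2061) and (3.5000, f(s_1)) crosses zero at s_2 = 3.4592.
So (3.3000, -0.2061), (3.5000, f(s_1)), (3.4592, 0) are collinear:
f(s_1) = -0.2061 · (3.5000 − 3.4592) / (3.3000 − 3.4592) = -0.2061 · (0.040800)/(-0.159200) = 0.052820

0.0528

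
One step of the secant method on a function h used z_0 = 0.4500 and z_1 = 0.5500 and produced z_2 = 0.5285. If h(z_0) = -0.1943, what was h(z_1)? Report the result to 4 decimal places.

The secant line through (0.4500, -0.1943) and (0.5500, h(z_1)) crosses zero at z_2 = 0.5285.
So (0.4500, -0.1943), (0.5500, h(z_1)), (0.5285, 0) are collinear:
h(z_1) = -0.1943 · (0.5500 − 0.5285) / (0.4500 − 0.5285) = -0.1943 · (0.021500)/(-0.078500) = 0.053216

0.0532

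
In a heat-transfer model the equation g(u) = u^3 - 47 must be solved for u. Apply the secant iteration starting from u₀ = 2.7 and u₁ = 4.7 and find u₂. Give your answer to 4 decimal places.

3.3493

g(2.7) = -27.317000, g(4.7) = 56.823000
u₂ = 4.700000 − 56.823000·(4.700000 − 2.700000) / (56.823000 − (-27.317000)) = 4.700000 − (113.646000)/(84.140000) = 3.349323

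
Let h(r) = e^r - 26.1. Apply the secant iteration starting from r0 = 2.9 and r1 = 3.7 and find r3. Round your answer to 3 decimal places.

3.246

h(2.9) = -7.92585, h(3.7) = 14.34730
r2 = 3.70000 − 14.34730·(3.70000 − 2.90000) / (14.34730 − (-7.92585)) = 3.70000 − (11.47784)/(22.27316) = 3.18468
h(3.18468) = -1.94049
r3 = 3.18468 − (-1.94049)·(3.18468 − 3.70000) / (-1.94049 − 14.34730) = 3.18468 − (0.99997)/(-16.28779) = 3.24607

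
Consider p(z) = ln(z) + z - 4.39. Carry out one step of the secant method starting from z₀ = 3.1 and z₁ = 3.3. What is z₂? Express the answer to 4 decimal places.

p(3.1) = -0.158598, p(3.3) = 0.103922
z₂ = 3.300000 − 0.103922·(3.300000 − 3.100000) / (0.103922 − (-0.158598)) = 3.300000 − (0.020784)/(0.262520) = 3.220827

3.2208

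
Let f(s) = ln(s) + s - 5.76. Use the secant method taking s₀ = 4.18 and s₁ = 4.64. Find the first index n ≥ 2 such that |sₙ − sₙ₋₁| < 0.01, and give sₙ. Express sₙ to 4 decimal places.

f(4.18) = -0.149689, f(4.64) = 0.414714
s₂ = 4.640000 − 0.414714·(0.460000)/(0.564403) = 4.301999;  |Δ| = 0.338001
f(4.301999) = 0.001079
s₃ = 4.301999 − 0.001079·(-0.338001)/(-0.413635) = 4.301117;  |Δ| = 0.000882
|s₃ − s₂| = 0.000882 < 0.01

n = 3, sₙ = 4.3011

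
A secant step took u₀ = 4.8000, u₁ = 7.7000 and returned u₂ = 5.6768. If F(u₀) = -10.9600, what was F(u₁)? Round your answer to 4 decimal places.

The secant line through (4.8000, -10.9600) and (7.7000, F(u₁)) crosses zero at u₂ = 5.6768.
So (4.8000, -10.9600), (7.7000, F(u₁)), (5.6768, 0) are collinear:
F(u₁) = -10.9600 · (7.7000 − 5.6768) / (4.8000 − 5.6768) = -10.9600 · (2.023200)/(-0.876800) = 25.290000

25.2900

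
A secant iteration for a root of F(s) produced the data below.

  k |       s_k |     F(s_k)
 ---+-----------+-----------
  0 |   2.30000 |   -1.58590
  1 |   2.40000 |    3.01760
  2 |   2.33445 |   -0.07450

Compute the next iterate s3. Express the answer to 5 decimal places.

2.33603

s3 = 2.33445 − (-0.07450)·(2.33445 − 2.40000) / (-0.07450 − 3.01760)
   = 2.33445 − (0.0048835)/(-3.0921000) = 2.3360293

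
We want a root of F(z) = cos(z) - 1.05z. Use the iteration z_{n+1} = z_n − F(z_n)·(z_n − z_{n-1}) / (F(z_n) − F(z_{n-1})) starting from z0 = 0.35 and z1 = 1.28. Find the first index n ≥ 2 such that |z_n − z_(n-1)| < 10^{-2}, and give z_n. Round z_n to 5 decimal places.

n = 4, z_n = 0.71758

F(0.35) = 0.5718727, F(1.28) = -1.0572848
z2 = 1.2800000 − (-1.0572848)·(0.9300000)/(-1.6291575) = 0.6764519;  |Δ| = 0.6035481
F(0.6764519) = 0.0695243
z3 = 0.6764519 − 0.0695243·(-0.6035481)/(1.1268091) = 0.7136909;  |Δ| = 0.0372390
F(0.7136909) = 0.0065753
z4 = 0.7136909 − 0.0065753·(0.0372390)/(-0.0629489) = 0.7175808;  |Δ| = 0.0038898
|z4 − z3| = 0.0038898 < 10^{-2}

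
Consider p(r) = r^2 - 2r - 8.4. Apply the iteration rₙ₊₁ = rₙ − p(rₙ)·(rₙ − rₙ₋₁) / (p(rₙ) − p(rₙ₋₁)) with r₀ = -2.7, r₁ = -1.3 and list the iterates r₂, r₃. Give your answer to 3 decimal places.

p(-2.7) = 4.29000, p(-1.3) = -4.11000
r₂ = -1.30000 − (-4.11000)·(-1.30000 − (-2.70000)) / (-4.11000 − 4.29000) = -1.30000 − (-5.75400)/(-8.40000) = -1.98500
p(-1.98500) = -0.48978
r₃ = -1.98500 − (-0.48978)·(-1.98500 − (-1.30000)) / (-0.48978 − (-4.11000)) = -1.98500 − (0.33550)/(3.62022) = -2.07767

-1.985, -2.078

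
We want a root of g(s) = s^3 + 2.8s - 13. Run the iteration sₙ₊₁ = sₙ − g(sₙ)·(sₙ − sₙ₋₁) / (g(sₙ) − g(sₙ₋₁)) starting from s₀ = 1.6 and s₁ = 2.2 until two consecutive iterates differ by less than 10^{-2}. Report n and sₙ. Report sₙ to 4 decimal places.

g(1.6) = -4.424000, g(2.2) = 3.808000
s₂ = 2.200000 − 3.808000·(0.600000)/(8.232000) = 1.922449;  |Δ| = 0.277551
g(1.922449) = -0.512137
s₃ = 1.922449 − (-0.512137)·(-0.277551)/(-4.320137) = 1.955352;  |Δ| = 0.032903
g(1.955352) = -0.048924
s₄ = 1.955352 − (-0.048924)·(0.032903)/(0.463213) = 1.958827;  |Δ| = 0.003475
|s₄ − s₃| = 0.003475 < 10^{-2}

n = 4, sₙ = 1.9588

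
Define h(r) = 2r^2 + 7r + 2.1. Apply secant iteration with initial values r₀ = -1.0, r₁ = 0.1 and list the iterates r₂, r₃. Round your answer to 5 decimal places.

h(-1.0) = -2.9000000, h(0.1) = 2.8200000
r₂ = 0.1000000 − 2.8200000·(0.1000000 − (-1.0000000)) / (2.8200000 − (-2.9000000)) = 0.1000000 − (3.1020000)/(5.7200000) = -0.4423077
h(-0.4423077) = -0.6048817
r₃ = -0.4423077 − (-0.6048817)·(-0.4423077 − 0.1000000) / (-0.6048817 − 2.8200000) = -0.4423077 − (0.3280320)/(-3.4248817) = -0.3465286

-0.44231, -0.34653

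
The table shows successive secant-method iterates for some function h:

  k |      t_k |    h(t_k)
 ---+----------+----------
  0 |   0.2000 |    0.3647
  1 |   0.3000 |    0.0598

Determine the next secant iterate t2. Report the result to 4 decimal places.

0.3196

t2 = 0.3000 − 0.0598·(0.3000 − 0.2000) / (0.0598 − 0.3647)
   = 0.3000 − (0.005980)/(-0.304900) = 0.319613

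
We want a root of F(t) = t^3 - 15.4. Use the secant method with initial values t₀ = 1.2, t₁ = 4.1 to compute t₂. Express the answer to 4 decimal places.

F(1.2) = -13.672000, F(4.1) = 53.521000
t₂ = 4.100000 − 53.521000·(4.100000 − 1.200000) / (53.521000 − (-13.672000)) = 4.100000 − (155.210900)/(67.193000) = 1.790073

1.7901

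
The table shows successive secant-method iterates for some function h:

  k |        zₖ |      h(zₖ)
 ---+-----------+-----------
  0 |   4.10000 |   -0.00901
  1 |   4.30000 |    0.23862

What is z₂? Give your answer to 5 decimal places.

z₂ = 4.30000 − 0.23862·(4.30000 − 4.10000) / (0.23862 − (-0.00901))
   = 4.30000 − (0.0477240)/(0.2476300) = 4.1072770

4.10728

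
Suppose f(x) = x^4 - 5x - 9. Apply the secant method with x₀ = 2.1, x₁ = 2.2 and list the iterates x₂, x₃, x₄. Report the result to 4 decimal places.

f(2.1) = -0.051900, f(2.2) = 3.425600
x₂ = 2.200000 − 3.425600·(2.200000 − 2.100000) / (3.425600 − (-0.051900)) = 2.200000 − (0.342560)/(3.477500) = 2.101492
f(2.101492) = -0.004017
x₃ = 2.101492 − (-0.004017)·(2.101492 − 2.200000) / (-0.004017 − 3.425600) = 2.101492 − (0.000396)/(-3.429617) = 2.101608
f(2.101608) = -0.000310
x₄ = 2.101608 − (-0.000310)·(2.101608 − 2.101492) / (-0.000310 − (-0.004017)) = 2.101608 − (0.000000)/(0.003707) = 2.101617

2.1015, 2.1016, 2.1016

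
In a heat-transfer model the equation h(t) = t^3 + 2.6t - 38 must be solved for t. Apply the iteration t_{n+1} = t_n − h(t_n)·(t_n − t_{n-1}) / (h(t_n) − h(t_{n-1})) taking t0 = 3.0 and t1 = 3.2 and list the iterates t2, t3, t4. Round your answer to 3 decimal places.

3.102, 3.105, 3.105

h(3.0) = -3.20000, h(3.2) = 3.08800
t2 = 3.20000 − 3.08800·(3.20000 − 3.00000) / (3.08800 − (-3.20000)) = 3.20000 − (0.61760)/(6.28800) = 3.10178
h(3.10178) = -0.09299
t3 = 3.10178 − (-0.09299)·(3.10178 − 3.20000) / (-0.09299 − 3.08800) = 3.10178 − (0.00913)/(-3.18099) = 3.10465
h(3.10465) = -0.00258
t4 = 3.10465 − (-0.00258)·(3.10465 − 3.10178) / (-0.00258 − (-0.09299)) = 3.10465 − (-0.00001)/(0.09041) = 3.10473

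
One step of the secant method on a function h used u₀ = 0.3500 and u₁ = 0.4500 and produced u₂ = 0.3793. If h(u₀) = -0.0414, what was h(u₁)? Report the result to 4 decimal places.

0.0999

The secant line through (0.3500, -0.0414) and (0.4500, h(u₁)) crosses zero at u₂ = 0.3793.
So (0.3500, -0.0414), (0.4500, h(u₁)), (0.3793, 0) are collinear:
h(u₁) = -0.0414 · (0.4500 − 0.3793) / (0.3500 − 0.3793) = -0.0414 · (0.070700)/(-0.029300) = 0.099897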